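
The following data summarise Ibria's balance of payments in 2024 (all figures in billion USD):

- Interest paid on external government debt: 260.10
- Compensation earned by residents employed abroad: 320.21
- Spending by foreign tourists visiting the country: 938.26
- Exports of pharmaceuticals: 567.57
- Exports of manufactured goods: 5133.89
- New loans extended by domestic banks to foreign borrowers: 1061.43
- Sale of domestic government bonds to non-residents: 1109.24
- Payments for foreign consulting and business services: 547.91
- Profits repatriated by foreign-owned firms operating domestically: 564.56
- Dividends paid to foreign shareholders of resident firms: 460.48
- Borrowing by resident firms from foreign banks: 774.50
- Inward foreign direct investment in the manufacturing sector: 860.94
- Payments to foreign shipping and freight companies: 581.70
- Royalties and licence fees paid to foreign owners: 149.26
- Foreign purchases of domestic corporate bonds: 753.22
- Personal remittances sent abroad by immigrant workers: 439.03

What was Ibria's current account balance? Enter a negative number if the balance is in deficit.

Goods: 5133.89 + 567.57 = 5701.46
Services: -581.70 - 149.26 - 547.91 + 938.26 = -340.61
Primary income: 320.21 - 564.56 - 460.48 - 260.10 = -964.93
Secondary income: -439.03
Current account = 5701.46 + (-340.61) + (-964.93) + (-439.03) = 3956.89
(Excluded from the current account — financial account: new loans extended by domestic banks to foreign borrowers 1061.43, sale of domestic government bonds to non-residents 1109.24, borrowing by resident firms from foreign banks 774.50, inward foreign direct investment in the manufacturing sector 860.94, foreign purchases of domestic corporate bonds 753.22.)

3956.89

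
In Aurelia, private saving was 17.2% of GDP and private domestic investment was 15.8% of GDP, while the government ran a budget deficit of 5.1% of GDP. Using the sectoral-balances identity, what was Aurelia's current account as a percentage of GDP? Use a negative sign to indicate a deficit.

-3.7

By the sectoral-balances identity, CA = (S_private - I) + (T - G).
Private balance = 17.2 - 15.8 = 1.4
Government balance (T - G) = -5.1
CA = 1.4 + (-5.1) = -3.7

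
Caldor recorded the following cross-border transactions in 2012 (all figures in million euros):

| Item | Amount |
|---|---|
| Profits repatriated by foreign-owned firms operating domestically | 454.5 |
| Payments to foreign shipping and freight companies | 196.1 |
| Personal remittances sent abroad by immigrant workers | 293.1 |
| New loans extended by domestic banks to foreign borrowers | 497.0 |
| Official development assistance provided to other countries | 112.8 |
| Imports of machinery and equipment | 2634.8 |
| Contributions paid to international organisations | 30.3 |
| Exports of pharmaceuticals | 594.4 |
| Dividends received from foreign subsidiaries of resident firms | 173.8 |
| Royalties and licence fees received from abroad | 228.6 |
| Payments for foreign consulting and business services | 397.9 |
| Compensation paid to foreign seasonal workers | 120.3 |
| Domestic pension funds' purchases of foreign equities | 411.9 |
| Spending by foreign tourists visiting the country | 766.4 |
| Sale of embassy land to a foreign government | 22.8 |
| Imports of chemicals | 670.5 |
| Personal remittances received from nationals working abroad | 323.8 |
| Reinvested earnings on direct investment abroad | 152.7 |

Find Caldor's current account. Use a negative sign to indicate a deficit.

Goods: -670.5 + 594.4 - 2634.8 = -2710.9
Services: -196.1 - 397.9 + 766.4 + 228.6 = 401.0
Primary income: 173.8 + 152.7 - 454.5 - 120.3 = -248.3
Secondary income: -30.3 - 293.1 - 112.8 + 323.8 = -112.4
Current account = (-2710.9) + 401.0 + (-248.3) + (-112.4) = -2670.6
(Excluded from the current account — financial account: new loans extended by domestic banks to foreign borrowers 497.0, domestic pension funds' purchases of foreign equities 411.9; capital account: sale of embassy land to a foreign government 22.8.)

-2670.6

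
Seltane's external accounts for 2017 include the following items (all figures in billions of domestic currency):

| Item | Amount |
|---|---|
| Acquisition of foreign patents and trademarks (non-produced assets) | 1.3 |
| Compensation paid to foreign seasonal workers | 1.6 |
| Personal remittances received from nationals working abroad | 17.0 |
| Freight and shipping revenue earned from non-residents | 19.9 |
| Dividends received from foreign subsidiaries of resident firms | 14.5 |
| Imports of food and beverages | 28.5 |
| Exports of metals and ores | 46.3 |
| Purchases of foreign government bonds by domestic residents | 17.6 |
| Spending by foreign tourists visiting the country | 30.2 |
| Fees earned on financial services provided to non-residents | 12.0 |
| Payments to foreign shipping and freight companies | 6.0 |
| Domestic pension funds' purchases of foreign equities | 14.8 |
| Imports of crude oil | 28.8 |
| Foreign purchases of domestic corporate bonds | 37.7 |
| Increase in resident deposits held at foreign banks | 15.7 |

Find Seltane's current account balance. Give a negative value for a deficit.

75.0

Goods: -28.8 - 28.5 + 46.3 = -11.0
Services: 19.9 - 6.0 + 30.2 + 12.0 = 56.1
Primary income: 14.5 - 1.6 = 12.9
Secondary income: 17.0
Current account = (-11.0) + 56.1 + 12.9 + 17.0 = 75.0
(Excluded from the current account — capital account: acquisition of foreign patents and trademarks (non-produced assets) 1.3; financial account: purchases of foreign government bonds by domestic residents 17.6, domestic pension funds' purchases of foreign equities 14.8, foreign purchases of domestic corporate bonds 37.7, increase in resident deposits held at foreign banks 15.7.)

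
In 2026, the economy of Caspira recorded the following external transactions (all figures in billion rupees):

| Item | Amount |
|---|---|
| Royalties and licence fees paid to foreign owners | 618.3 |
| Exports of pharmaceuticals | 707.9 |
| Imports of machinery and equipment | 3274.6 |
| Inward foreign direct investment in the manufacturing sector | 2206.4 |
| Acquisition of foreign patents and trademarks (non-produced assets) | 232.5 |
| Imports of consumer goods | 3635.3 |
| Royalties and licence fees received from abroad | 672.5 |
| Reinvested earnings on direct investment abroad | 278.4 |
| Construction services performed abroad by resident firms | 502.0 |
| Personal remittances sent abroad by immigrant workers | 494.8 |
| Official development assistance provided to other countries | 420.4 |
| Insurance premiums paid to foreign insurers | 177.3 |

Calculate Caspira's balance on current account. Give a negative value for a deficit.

Goods: 707.9 - 3274.6 - 3635.3 = -6202.0
Services: -618.3 + 502.0 + 672.5 - 177.3 = 378.9
Primary income: 278.4
Secondary income: -494.8 - 420.4 = -915.2
Current account = (-6202.0) + 378.9 + 278.4 + (-915.2) = -6459.9
(Excluded from the current account — financial account: inward foreign direct investment in the manufacturing sector 2206.4; capital account: acquisition of foreign patents and trademarks (non-produced assets) 232.5.)

-6459.9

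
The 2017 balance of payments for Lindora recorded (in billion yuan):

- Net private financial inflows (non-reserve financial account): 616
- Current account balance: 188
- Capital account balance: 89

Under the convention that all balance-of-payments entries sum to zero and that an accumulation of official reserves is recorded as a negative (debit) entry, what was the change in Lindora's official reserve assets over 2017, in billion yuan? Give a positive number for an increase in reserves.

893

Official reserve transactions balance = -(188 + 89 + 616) = -893
An accumulation of reserves is recorded as a debit (negative entry), so the change in the stock of reserves is the negative of that balance.
Change in official reserves = -(-893) = 893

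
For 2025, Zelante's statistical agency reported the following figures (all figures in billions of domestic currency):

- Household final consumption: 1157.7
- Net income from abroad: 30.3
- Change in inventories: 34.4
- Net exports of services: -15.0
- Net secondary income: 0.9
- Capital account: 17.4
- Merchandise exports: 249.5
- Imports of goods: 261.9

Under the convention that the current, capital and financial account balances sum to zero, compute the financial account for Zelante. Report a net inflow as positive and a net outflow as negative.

Goods balance = 249.5 - 261.9 = -12.4
Services balance = -15.0
Trade balance (goods + services) = -12.4 + (-15.0) = -27.4
Net primary income = 30.3
Net secondary income = 0.9
Current account = -27.4 + 30.3 + 0.9 = 3.8
Financial account = -(3.8 + 17.4) = -21.2

-21.2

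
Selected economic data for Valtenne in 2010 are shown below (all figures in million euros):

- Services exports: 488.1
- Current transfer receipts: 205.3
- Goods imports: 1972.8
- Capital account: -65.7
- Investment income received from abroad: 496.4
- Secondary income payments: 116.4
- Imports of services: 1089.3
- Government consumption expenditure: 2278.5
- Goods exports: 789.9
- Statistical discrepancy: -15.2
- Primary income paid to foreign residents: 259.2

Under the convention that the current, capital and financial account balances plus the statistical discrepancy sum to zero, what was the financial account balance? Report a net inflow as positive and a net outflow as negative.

Goods balance = 789.9 - 1972.8 = -1182.9
Services balance = 488.1 - 1089.3 = -601.2
Trade balance (goods + services) = -1182.9 + (-601.2) = -1784.1
Net primary income = 496.4 - 259.2 = 237.2
Net secondary income = 205.3 - 116.4 = 88.9
Current account = -1784.1 + 237.2 + 88.9 = -1458.0
Financial account = -(-1458.0 + (-65.7) + (-15.2)) = 1538.9

1538.9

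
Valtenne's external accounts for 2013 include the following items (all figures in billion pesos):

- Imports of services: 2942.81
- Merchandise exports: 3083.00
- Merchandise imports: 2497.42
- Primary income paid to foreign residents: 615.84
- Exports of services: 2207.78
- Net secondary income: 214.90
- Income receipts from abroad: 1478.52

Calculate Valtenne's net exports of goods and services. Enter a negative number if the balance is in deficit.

-149.45

Goods balance = 3083.00 - 2497.42 = 585.58
Services balance = 2207.78 - 2942.81 = -735.03
Trade balance (goods + services) = 585.58 + (-735.03) = -149.45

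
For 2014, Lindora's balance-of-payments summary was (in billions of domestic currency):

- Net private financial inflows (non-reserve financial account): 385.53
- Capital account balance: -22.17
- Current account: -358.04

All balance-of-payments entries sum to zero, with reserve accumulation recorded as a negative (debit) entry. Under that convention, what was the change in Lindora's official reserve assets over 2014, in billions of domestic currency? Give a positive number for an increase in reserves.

5.32

Official reserve transactions balance = -((-358.04) + (-22.17) + 385.53) = -5.32
An accumulation of reserves is recorded as a debit (negative entry), so the change in the stock of reserves is the negative of that balance.
Change in official reserves = -(-5.32) = 5.32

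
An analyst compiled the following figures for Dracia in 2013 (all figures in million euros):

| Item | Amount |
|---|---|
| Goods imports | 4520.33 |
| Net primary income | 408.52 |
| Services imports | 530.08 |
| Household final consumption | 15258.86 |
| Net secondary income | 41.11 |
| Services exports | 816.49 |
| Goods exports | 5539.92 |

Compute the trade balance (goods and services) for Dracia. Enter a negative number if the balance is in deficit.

1306.00

Goods balance = 5539.92 - 4520.33 = 1019.59
Services balance = 816.49 - 530.08 = 286.41
Trade balance (goods + services) = 1019.59 + 286.41 = 1306.00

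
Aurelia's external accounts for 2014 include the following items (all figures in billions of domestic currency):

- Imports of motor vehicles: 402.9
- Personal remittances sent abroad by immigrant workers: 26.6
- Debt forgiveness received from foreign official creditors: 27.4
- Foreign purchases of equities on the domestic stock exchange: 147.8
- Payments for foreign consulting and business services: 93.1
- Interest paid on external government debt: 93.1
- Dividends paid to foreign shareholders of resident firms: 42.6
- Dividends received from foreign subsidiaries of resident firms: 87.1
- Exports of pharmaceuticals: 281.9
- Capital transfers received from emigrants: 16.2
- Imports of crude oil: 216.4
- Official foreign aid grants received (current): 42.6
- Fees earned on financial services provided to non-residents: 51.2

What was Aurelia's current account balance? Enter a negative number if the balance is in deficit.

-411.9

Goods: 281.9 - 216.4 - 402.9 = -337.4
Services: -93.1 + 51.2 = -41.9
Primary income: -93.1 + 87.1 - 42.6 = -48.6
Secondary income: -26.6 + 42.6 = 16.0
Current account = (-337.4) + (-41.9) + (-48.6) + 16.0 = -411.9
(Excluded from the current account — capital account: debt forgiveness received from foreign official creditors 27.4, capital transfers received from emigrants 16.2; financial account: foreign purchases of equities on the domestic stock exchange 147.8.)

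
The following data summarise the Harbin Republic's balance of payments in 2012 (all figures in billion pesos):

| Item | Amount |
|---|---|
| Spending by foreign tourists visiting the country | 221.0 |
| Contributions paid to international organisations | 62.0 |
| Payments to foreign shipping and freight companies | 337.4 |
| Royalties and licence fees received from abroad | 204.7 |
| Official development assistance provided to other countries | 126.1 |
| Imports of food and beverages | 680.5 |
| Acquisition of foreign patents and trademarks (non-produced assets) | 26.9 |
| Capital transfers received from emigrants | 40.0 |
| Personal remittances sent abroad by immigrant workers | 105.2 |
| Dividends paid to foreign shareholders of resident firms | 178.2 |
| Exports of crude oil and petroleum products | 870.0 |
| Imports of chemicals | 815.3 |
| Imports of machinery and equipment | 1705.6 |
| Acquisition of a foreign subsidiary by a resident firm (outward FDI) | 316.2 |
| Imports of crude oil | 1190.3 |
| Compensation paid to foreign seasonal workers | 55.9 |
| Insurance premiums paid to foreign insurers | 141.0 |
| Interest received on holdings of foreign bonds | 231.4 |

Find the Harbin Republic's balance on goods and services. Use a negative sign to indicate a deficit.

-3574.4

Goods: -1190.3 - 815.3 - 680.5 + 870.0 - 1705.6 = -3521.7
Services: 221.0 + 204.7 - 337.4 - 141.0 = -52.7
Trade balance = -3521.7 + (-52.7) = -3574.4
(Excluded from the trade balance — secondary income: contributions paid to international organisations 62.0, official development assistance provided to other countries 126.1, personal remittances sent abroad by immigrant workers 105.2; capital account: acquisition of foreign patents and trademarks (non-produced assets) 26.9, capital transfers received from emigrants 40.0; primary income: dividends paid to foreign shareholders of resident firms 178.2, compensation paid to foreign seasonal workers 55.9, interest received on holdings of foreign bonds 231.4; financial account: acquisition of a foreign subsidiary by a resident firm (outward FDI) 316.2.)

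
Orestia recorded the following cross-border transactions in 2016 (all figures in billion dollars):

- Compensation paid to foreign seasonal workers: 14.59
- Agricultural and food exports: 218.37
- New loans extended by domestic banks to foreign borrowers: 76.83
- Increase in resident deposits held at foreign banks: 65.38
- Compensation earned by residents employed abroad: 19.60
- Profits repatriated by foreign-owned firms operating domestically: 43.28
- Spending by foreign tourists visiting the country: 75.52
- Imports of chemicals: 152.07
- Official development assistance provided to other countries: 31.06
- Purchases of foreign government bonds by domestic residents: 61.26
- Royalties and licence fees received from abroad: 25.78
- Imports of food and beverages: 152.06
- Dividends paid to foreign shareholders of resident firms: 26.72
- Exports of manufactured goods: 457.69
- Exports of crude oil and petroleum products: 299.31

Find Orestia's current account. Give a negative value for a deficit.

676.49

Goods: 457.69 + 299.31 - 152.06 + 218.37 - 152.07 = 671.24
Services: 25.78 + 75.52 = 101.30
Primary income: -43.28 + 19.60 - 14.59 - 26.72 = -64.99
Secondary income: -31.06
Current account = 671.24 + 101.30 + (-64.99) + (-31.06) = 676.49
(Excluded from the current account — financial account: new loans extended by domestic banks to foreign borrowers 76.83, increase in resident deposits held at foreign banks 65.38, purchases of foreign government bonds by domestic residents 61.26.)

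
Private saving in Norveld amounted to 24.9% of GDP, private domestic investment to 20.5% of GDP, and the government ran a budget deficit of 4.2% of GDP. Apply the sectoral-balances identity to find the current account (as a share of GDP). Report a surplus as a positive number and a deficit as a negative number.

0.2

By the sectoral-balances identity, CA = (S_private - I) + (T - G).
Private balance = 24.9 - 20.5 = 4.4
Government balance (T - G) = -4.2
CA = 4.4 + (-4.2) = 0.2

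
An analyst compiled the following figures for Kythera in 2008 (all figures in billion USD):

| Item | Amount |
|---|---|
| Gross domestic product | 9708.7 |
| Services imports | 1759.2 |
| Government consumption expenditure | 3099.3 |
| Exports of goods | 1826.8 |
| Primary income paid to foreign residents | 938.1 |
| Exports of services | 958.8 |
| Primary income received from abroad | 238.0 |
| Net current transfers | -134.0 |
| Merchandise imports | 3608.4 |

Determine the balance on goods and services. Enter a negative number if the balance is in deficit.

Goods balance = 1826.8 - 3608.4 = -1781.6
Services balance = 958.8 - 1759.2 = -800.4
Trade balance (goods + services) = -1781.6 + (-800.4) = -2582.0

-2582.0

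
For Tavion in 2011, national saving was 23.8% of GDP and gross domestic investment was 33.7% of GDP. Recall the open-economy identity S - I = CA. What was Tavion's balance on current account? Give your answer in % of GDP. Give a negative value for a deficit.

CA = S - I = 23.8 - 33.7 = -9.9

-9.9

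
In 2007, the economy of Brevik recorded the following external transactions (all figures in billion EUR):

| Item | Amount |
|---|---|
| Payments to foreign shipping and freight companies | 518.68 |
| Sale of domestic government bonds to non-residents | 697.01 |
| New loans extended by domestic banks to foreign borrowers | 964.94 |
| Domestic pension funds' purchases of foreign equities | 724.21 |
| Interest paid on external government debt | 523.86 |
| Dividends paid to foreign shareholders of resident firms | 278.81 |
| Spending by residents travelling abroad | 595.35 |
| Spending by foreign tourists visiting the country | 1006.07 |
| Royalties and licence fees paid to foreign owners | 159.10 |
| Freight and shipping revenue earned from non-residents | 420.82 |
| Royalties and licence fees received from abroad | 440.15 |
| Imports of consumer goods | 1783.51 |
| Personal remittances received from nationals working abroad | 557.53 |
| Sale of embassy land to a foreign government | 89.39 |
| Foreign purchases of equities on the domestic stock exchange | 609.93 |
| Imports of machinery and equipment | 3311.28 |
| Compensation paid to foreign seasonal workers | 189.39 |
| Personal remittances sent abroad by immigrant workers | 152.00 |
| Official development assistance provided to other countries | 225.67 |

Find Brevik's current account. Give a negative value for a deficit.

-5313.08

Goods: -1783.51 - 3311.28 = -5094.79
Services: -518.68 - 595.35 - 159.10 + 420.82 + 1006.07 + 440.15 = 593.91
Primary income: -278.81 - 523.86 - 189.39 = -992.06
Secondary income: -225.67 - 152.00 + 557.53 = 179.86
Current account = (-5094.79) + 593.91 + (-992.06) + 179.86 = -5313.08
(Excluded from the current account — financial account: sale of domestic government bonds to non-residents 697.01, new loans extended by domestic banks to foreign borrowers 964.94, domestic pension funds' purchases of foreign equities 724.21, foreign purchases of equities on the domestic stock exchange 609.93; capital account: sale of embassy land to a foreign government 89.39.)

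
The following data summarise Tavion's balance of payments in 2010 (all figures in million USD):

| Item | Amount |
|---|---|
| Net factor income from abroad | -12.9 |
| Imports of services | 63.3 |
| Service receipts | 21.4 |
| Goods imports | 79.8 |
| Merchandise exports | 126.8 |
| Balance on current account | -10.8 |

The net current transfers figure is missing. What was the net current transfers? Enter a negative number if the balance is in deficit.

Current account = goods balance + services balance + net primary income + net secondary income
Sum of the known components = -7.8
Net current transfers = CA - (known components) = -10.8 - (-7.8) = -3.0

-3.0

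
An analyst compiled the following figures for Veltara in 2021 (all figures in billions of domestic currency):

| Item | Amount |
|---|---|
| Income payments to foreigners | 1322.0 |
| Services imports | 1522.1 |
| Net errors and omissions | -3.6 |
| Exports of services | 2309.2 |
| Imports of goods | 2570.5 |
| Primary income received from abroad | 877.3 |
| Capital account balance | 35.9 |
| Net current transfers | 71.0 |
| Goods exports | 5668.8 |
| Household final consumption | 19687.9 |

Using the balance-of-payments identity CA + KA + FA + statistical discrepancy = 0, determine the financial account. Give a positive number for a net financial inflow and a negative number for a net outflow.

-3544.0

Goods balance = 5668.8 - 2570.5 = 3098.3
Services balance = 2309.2 - 1522.1 = 787.1
Trade balance (goods + services) = 3098.3 + 787.1 = 3885.4
Net primary income = 877.3 - 1322.0 = -444.7
Net secondary income = 71.0
Current account = 3885.4 + (-444.7) + 71.0 = 3511.7
Financial account = -(3511.7 + 35.9 + (-3.6)) = -3544.0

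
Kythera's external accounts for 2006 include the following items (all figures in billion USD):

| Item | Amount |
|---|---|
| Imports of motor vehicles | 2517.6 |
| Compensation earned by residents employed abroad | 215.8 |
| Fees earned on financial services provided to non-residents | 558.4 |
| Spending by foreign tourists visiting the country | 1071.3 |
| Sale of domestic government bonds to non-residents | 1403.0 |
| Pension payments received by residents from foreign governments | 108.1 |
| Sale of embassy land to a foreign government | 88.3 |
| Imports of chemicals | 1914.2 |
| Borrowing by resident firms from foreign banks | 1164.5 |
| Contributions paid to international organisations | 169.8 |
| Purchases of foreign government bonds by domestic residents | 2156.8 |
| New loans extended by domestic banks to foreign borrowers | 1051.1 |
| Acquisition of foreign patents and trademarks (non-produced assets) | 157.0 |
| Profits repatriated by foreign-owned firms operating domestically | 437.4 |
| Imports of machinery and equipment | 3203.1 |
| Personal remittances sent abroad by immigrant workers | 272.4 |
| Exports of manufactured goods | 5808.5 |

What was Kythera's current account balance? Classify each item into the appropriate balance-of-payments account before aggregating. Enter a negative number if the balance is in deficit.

-752.4

Goods: 5808.5 - 1914.2 - 2517.6 - 3203.1 = -1826.4
Services: 558.4 + 1071.3 = 1629.7
Primary income: 215.8 - 437.4 = -221.6
Secondary income: 108.1 - 169.8 - 272.4 = -334.1
Current account = (-1826.4) + 1629.7 + (-221.6) + (-334.1) = -752.4
(Excluded from the current account — financial account: sale of domestic government bonds to non-residents 1403.0, borrowing by resident firms from foreign banks 1164.5, purchases of foreign government bonds by domestic residents 2156.8, new loans extended by domestic banks to foreign borrowers 1051.1; capital account: sale of embassy land to a foreign government 88.3, acquisition of foreign patents and trademarks (non-produced assets) 157.0.)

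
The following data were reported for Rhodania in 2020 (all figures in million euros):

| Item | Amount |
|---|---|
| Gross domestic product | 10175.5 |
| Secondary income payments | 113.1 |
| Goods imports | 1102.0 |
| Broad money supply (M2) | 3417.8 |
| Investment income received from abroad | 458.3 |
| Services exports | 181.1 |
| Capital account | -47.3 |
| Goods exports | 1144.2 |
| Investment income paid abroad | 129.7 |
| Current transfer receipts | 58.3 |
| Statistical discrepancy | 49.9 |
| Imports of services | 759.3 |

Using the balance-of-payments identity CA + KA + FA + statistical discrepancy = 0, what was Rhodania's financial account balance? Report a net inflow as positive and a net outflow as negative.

Goods balance = 1144.2 - 1102.0 = 42.2
Services balance = 181.1 - 759.3 = -578.2
Trade balance (goods + services) = 42.2 + (-578.2) = -536.0
Net primary income = 458.3 - 129.7 = 328.6
Net secondary income = 58.3 - 113.1 = -54.8
Current account = -536.0 + 328.6 + (-54.8) = -262.2
Financial account = -(-262.2 + (-47.3) + 49.9) = 259.6

259.6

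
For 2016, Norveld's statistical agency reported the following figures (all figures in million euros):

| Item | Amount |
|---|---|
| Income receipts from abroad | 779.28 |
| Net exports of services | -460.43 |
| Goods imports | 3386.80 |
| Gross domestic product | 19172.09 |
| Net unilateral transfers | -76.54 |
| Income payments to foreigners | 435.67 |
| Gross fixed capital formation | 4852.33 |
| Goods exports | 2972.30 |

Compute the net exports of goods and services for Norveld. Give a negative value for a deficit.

Goods balance = 2972.30 - 3386.80 = -414.50
Services balance = -460.43
Trade balance (goods + services) = -414.50 + (-460.43) = -874.93

-874.93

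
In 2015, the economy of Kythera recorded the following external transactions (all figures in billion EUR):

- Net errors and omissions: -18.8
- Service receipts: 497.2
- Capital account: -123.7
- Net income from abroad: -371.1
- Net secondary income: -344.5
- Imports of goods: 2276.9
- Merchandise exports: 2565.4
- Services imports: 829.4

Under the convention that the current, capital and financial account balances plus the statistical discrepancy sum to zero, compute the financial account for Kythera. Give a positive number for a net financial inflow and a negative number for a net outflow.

Goods balance = 2565.4 - 2276.9 = 288.5
Services balance = 497.2 - 829.4 = -332.2
Trade balance (goods + services) = 288.5 + (-332.2) = -43.7
Net primary income = -371.1
Net secondary income = -344.5
Current account = -43.7 + (-371.1) + (-344.5) = -759.3
Financial account = -(-759.3 + (-123.7) + (-18.8)) = 901.8

901.8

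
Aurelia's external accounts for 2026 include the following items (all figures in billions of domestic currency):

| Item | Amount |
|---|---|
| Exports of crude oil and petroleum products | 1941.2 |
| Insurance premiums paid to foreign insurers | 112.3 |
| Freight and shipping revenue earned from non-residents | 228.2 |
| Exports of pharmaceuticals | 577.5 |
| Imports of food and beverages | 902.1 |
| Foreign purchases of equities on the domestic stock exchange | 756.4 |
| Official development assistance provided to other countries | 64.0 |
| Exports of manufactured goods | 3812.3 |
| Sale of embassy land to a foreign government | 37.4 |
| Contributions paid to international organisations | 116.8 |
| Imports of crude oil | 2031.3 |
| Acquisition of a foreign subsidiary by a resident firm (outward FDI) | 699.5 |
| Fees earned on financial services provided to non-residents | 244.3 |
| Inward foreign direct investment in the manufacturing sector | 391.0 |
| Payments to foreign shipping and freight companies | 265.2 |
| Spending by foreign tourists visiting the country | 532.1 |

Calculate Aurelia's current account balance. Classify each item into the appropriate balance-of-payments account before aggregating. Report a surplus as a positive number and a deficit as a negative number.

3843.9

Goods: 3812.3 + 1941.2 + 577.5 - 902.1 - 2031.3 = 3397.6
Services: 244.3 - 265.2 + 228.2 - 112.3 + 532.1 = 627.1
Secondary income: -116.8 - 64.0 = -180.8
Current account = 3397.6 + 627.1 + (-180.8) = 3843.9
(Excluded from the current account — financial account: foreign purchases of equities on the domestic stock exchange 756.4, acquisition of a foreign subsidiary by a resident firm (outward FDI) 699.5, inward foreign direct investment in the manufacturing sector 391.0; capital account: sale of embassy land to a foreign government 37.4.)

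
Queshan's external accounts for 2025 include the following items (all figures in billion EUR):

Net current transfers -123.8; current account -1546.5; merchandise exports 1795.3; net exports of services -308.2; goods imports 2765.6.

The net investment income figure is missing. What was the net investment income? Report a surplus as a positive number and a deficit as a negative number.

-144.2

Current account = goods balance + services balance + net primary income + net secondary income
Sum of the known components = -1402.3
Net investment income = CA - (known components) = -1546.5 - (-1402.3) = -144.2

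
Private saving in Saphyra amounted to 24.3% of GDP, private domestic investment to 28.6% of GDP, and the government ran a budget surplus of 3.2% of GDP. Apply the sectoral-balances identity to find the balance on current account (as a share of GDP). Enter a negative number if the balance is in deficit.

By the sectoral-balances identity, CA = (S_private - I) + (T - G).
Private balance = 24.3 - 28.6 = -4.3
Government balance (T - G) = 3.2
CA = -4.3 + 3.2 = -1.1

-1.1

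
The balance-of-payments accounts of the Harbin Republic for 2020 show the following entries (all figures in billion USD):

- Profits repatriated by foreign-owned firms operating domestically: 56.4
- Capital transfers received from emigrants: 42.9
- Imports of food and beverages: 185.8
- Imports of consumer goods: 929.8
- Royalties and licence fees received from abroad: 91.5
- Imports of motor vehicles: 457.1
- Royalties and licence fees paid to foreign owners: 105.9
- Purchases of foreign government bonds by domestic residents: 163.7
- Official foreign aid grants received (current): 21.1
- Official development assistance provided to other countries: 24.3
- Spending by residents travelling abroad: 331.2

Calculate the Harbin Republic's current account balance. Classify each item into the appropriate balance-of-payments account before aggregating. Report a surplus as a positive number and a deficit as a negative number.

Goods: -457.1 - 929.8 - 185.8 = -1572.7
Services: -105.9 + 91.5 - 331.2 = -345.6
Primary income: -56.4
Secondary income: -24.3 + 21.1 = -3.2
Current account = (-1572.7) + (-345.6) + (-56.4) + (-3.2) = -1977.9
(Excluded from the current account — capital account: capital transfers received from emigrants 42.9; financial account: purchases of foreign government bonds by domestic residents 163.7.)

-1977.9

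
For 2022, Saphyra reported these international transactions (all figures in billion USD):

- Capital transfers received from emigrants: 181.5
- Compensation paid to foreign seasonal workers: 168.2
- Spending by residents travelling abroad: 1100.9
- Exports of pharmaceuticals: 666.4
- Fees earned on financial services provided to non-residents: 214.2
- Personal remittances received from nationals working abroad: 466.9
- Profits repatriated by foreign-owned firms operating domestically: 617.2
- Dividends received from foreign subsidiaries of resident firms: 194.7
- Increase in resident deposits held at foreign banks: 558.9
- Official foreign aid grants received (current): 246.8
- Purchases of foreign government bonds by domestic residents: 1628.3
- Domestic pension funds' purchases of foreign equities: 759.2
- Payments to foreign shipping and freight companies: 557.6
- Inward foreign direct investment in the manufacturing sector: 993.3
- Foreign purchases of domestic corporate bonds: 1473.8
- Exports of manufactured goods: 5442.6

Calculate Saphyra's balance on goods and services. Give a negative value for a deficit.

4664.7

Goods: 5442.6 + 666.4 = 6109.0
Services: 214.2 - 1100.9 - 557.6 = -1444.3
Trade balance = 6109.0 + (-1444.3) = 4664.7
(Excluded from the trade balance — capital account: capital transfers received from emigrants 181.5; primary income: compensation paid to foreign seasonal workers 168.2, profits repatriated by foreign-owned firms operating domestically 617.2, dividends received from foreign subsidiaries of resident firms 194.7; secondary income: personal remittances received from nationals working abroad 466.9, official foreign aid grants received (current) 246.8; financial account: increase in resident deposits held at foreign banks 558.9, purchases of foreign government bonds by domestic residents 1628.3, domestic pension funds' purchases of foreign equities 759.2, inward foreign direct investment in the manufacturing sector 993.3, foreign purchases of domestic corporate bonds 1473.8.)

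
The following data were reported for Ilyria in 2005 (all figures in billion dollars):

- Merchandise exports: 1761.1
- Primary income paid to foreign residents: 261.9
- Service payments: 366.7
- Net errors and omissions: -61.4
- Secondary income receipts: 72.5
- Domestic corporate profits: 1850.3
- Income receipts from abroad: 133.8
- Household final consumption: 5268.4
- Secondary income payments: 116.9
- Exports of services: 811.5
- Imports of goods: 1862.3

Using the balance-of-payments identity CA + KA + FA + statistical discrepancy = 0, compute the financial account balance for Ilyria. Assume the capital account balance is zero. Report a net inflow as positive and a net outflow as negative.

Goods balance = 1761.1 - 1862.3 = -101.2
Services balance = 811.5 - 366.7 = 444.8
Trade balance (goods + services) = -101.2 + 444.8 = 343.6
Net primary income = 133.8 - 261.9 = -128.1
Net secondary income = 72.5 - 116.9 = -44.4
Current account = 343.6 + (-128.1) + (-44.4) = 171.1
Financial account = -(171.1 + (-61.4)) = -109.7

-109.7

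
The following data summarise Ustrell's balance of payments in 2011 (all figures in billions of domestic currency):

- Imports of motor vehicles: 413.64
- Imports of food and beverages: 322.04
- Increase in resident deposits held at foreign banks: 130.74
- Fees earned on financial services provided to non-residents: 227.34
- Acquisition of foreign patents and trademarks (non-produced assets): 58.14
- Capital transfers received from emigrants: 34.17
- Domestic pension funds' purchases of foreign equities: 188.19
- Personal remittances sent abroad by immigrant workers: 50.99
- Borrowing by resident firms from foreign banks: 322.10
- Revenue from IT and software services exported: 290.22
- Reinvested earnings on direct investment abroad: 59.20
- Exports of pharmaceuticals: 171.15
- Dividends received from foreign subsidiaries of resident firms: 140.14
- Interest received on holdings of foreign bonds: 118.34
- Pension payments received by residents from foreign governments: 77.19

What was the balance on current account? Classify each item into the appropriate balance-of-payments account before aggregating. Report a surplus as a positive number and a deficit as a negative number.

296.91

Goods: -413.64 + 171.15 - 322.04 = -564.53
Services: 290.22 + 227.34 = 517.56
Primary income: 140.14 + 59.20 + 118.34 = 317.68
Secondary income: -50.99 + 77.19 = 26.20
Current account = (-564.53) + 517.56 + 317.68 + 26.20 = 296.91
(Excluded from the current account — financial account: increase in resident deposits held at foreign banks 130.74, domestic pension funds' purchases of foreign equities 188.19, borrowing by resident firms from foreign banks 322.10; capital account: acquisition of foreign patents and trademarks (non-produced assets) 58.14, capital transfers received from emigrants 34.17.)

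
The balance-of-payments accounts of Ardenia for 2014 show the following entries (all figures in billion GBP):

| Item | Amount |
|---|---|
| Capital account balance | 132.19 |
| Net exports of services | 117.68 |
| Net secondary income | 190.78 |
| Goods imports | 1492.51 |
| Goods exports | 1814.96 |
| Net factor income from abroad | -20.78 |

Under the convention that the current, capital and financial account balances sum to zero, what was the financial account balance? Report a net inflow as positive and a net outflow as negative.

Goods balance = 1814.96 - 1492.51 = 322.45
Services balance = 117.68
Trade balance (goods + services) = 322.45 + 117.68 = 440.13
Net primary income = -20.78
Net secondary income = 190.78
Current account = 440.13 + (-20.78) + 190.78 = 610.13
Financial account = -(610.13 + 132.19) = -742.32

-742.32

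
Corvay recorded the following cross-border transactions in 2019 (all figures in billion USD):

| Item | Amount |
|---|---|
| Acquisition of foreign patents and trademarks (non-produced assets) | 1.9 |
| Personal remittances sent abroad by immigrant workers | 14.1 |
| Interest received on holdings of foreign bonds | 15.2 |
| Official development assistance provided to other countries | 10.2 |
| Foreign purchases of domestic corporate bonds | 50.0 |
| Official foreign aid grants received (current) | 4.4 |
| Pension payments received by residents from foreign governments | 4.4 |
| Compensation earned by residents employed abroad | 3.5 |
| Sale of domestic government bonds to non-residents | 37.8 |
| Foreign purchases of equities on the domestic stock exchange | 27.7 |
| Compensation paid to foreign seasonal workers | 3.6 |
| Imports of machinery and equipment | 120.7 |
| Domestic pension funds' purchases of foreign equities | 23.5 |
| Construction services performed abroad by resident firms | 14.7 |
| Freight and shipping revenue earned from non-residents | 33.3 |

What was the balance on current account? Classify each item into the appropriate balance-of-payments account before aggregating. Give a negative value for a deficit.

-73.1

Goods: -120.7
Services: 33.3 + 14.7 = 48.0
Primary income: 3.5 - 3.6 + 15.2 = 15.1
Secondary income: -14.1 + 4.4 + 4.4 - 10.2 = -15.5
Current account = (-120.7) + 48.0 + 15.1 + (-15.5) = -73.1
(Excluded from the current account — capital account: acquisition of foreign patents and trademarks (non-produced assets) 1.9; financial account: foreign purchases of domestic corporate bonds 50.0, sale of domestic government bonds to non-residents 37.8, foreign purchases of equities on the domestic stock exchange 27.7, domestic pension funds' purchases of foreign equities 23.5.)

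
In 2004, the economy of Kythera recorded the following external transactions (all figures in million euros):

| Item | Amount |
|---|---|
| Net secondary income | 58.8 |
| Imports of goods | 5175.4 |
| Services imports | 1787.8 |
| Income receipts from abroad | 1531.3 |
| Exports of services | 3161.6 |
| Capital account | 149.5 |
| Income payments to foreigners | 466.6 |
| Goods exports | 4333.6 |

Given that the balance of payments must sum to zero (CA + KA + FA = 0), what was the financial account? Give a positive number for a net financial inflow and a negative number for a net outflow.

Goods balance = 4333.6 - 5175.4 = -841.8
Services balance = 3161.6 - 1787.8 = 1373.8
Trade balance (goods + services) = -841.8 + 1373.8 = 532.0
Net primary income = 1531.3 - 466.6 = 1064.7
Net secondary income = 58.8
Current account = 532.0 + 1064.7 + 58.8 = 1655.5
Financial account = -(1655.5 + 149.5) = -1805.0

-1805.0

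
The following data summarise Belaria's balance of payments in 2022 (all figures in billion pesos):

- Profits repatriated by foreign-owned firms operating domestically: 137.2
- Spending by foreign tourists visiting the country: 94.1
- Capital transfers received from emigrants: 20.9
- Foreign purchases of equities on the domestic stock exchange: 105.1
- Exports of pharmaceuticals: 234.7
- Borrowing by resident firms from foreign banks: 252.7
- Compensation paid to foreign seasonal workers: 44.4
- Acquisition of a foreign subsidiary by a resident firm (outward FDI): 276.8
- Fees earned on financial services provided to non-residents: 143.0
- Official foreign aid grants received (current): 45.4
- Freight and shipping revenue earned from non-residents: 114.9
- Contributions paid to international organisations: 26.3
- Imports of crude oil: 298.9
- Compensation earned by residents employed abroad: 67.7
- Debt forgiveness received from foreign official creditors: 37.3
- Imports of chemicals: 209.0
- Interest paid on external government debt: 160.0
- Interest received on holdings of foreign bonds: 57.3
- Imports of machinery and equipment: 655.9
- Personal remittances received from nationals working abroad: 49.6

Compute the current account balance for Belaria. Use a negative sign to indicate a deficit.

-725.0

Goods: -209.0 - 655.9 + 234.7 - 298.9 = -929.1
Services: 143.0 + 114.9 + 94.1 = 352.0
Primary income: 67.7 + 57.3 - 137.2 - 44.4 - 160.0 = -216.6
Secondary income: -26.3 + 49.6 + 45.4 = 68.7
Current account = (-929.1) + 352.0 + (-216.6) + 68.7 = -725.0
(Excluded from the current account — capital account: capital transfers received from emigrants 20.9, debt forgiveness received from foreign official creditors 37.3; financial account: foreign purchases of equities on the domestic stock exchange 105.1, borrowing by resident firms from foreign banks 252.7, acquisition of a foreign subsidiary by a resident firm (outward FDI) 276.8.)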